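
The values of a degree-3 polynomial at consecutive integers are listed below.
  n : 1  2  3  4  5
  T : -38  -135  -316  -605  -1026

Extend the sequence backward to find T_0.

-1

Δ: -97, -181, -289, -421
Δ²: -84, -108, -132
Δ³: -24, -24
The third differences are constant at -24.
Work back: -84 + 24 = -60;  -97 + 60 = -37;  -38 + 37 = -1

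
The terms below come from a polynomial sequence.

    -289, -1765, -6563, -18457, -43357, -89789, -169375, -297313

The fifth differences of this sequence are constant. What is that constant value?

First differences: -1476, -4798, -11894, -24900, -46432, -79586, -127938
Second differences: -3322, -7096, -13006, -21532, -33154, -48352
Third differences: -3774, -5910, -8526, -11622, -15198
Fourth differences: -2136, -2616, -3096, -3576
Fifth differences: -480, -480, -480

-480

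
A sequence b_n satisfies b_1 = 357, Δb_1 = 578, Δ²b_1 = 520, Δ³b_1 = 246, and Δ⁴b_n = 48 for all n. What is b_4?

3897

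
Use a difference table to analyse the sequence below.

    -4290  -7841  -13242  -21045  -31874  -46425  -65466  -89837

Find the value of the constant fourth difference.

D1: -3551, -5401, -7803, -10829, -14551, -19041, -24371
D2: -1850, -2402, -3026, -3722, -4490, -5330
D3: -552, -624, -696, -768, -840
D4: -72, -72, -72, -72

-72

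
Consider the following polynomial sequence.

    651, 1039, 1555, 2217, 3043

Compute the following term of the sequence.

4051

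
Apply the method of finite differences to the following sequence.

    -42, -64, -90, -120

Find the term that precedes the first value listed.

First differences: -22, -26, -30
Second differences: -4, -4
The second differences are constant at -4.
Work back: -22 + 4 = -18;  -42 + 18 = -24

-24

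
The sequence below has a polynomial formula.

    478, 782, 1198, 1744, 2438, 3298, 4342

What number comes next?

Δ: 304 , 416 , 546 , 694 , 860 , 1044
Δ²: 112 , 130 , 148 , 166 , 184
Δ³: 18 , 18 , 18 , 18
Third differences constant at 18.
184 + 18 = 202;  1044 + 202 = 1246;  4342 + 1246 = 5588

5588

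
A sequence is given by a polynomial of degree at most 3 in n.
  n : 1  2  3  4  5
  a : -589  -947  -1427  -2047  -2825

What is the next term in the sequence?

-3779

First differences: -358, -480, -620, -778
Second differences: -122, -140, -158
Third differences: -18, -18
The third differences are constant (-18).
-158 − 18 = -176;  -778 − 176 = -954;  -2825 − 954 = -3779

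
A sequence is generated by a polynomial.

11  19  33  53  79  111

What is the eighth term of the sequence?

D1: 8  14  20  26  32
D2: 6  6  6  6
The second differences are constant (6).
32 + 6 = 38;  111 + 38 = 149
38 + 6 = 44;  149 + 44 = 193

193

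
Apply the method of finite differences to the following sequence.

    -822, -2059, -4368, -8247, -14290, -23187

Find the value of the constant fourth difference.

-96

Δ: -1237, -2309, -3879, -6043, -8897
Δ²: -1072, -1570, -2164, -2854
Δ³: -498, -594, -690
Δ⁴: -96, -96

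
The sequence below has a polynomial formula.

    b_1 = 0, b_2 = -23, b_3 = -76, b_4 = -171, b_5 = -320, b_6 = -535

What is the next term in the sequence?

-828

First differences: -23, -53, -95, -149, -215
Second differences: -30, -42, -54, -66
Third differences: -12, -12, -12
Third differences constant at -12.
-66 − 12 = -78;  -215 − 78 = -293;  -535 − 293 = -828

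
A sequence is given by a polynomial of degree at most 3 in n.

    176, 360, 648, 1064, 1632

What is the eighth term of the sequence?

First differences: 184, 288, 416, 568
Second differences: 104, 128, 152
Third differences: 24, 24
Constant third difference = 24, so extend:
152 + 24 = 176;  568 + 176 = 744;  1632 + 744 = 2376
176 + 24 = 200;  744 + 200 = 944;  2376 + 944 = 3320
200 + 24 = 224;  944 + 224 = 1168;  3320 + 1168 = 4488

4488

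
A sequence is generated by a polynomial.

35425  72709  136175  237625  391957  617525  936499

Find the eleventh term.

3743575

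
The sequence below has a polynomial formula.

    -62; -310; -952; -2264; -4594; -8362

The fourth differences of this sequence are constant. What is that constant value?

First differences: -248, -642, -1312, -2330, -3768
Second differences: -394, -670, -1018, -1438
Third differences: -276, -348, -420
Fourth differences: -72, -72

-72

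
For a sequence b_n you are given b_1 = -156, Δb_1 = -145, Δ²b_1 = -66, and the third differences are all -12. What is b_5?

-1180

Build the table forward from the leading diagonal:
Third differences: -12  -12  -12  -12  -12
Second differences: -66  -78  -90  -102  -114
First differences: -145  -211  -289  -379  -481
b: -156  -301  -512  -801  -1180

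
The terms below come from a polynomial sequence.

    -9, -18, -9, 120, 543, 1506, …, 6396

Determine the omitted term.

3327

Using the first 6 terms:
First differences: -9, 9, 129, 423, 963
Second differences: 18, 120, 294, 540
Third differences: 102, 174, 246
Fourth differences: 72, 72
Constant fourth difference = 72.
Extend forward: 246 + 72 = 318;  540 + 318 = 858;  963 + 858 = 1821;  1506 + 1821 = 3327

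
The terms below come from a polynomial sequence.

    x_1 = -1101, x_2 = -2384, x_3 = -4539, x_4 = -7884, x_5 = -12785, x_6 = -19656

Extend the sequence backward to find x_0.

-420

First differences: -1283, -2155, -3345, -4901, -6871
Second differences: -872, -1190, -1556, -1970
Third differences: -318, -366, -414
Fourth differences: -48, -48
The fourth differences are constant at -48.
Work back: -318 + 48 = -270;  -872 + 270 = -602;  -1283 + 602 = -681;  -1101 + 681 = -420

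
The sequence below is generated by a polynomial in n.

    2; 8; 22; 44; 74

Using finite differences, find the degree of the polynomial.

2

D1: 6, 14, 22, 30
D2: 8, 8, 8
The second differences are constant, so the polynomial has degree 2.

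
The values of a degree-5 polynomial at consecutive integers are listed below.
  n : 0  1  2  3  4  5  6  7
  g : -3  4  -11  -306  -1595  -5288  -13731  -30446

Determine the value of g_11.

-305066

7 , -15 , -295 , -1289 , -3693 , -8443 , -16715
-22 , -280 , -994 , -2404 , -4750 , -8272
-258 , -714 , -1410 , -2346 , -3522
-456 , -696 , -936 , -1176
-240 , -240 , -240
The fifth differences are constant (-240).
-1176 − 240 = -1416;  -3522 − 1416 = -4938;  -8272 − 4938 = -13210;  -16715 − 13210 = -29925;  -30446 − 29925 = -60371
-1416 − 240 = -1656;  -4938 − 1656 = -6594;  -13210 − 6594 = -19804;  -29925 − 19804 = -49729;  -60371 − 49729 = -110100
-1656 − 240 = -1896;  -6594 − 1896 = -8490;  -19804 − 8490 = -28294;  -49729 − 28294 = -78023;  -110100 − 78023 = -188123
-1896 − 240 = -2136;  -8490 − 2136 = -10626;  -28294 − 10626 = -38920;  -78023 − 38920 = -116943;  -188123 − 116943 = -305066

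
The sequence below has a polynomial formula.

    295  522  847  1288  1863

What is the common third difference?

Δ: 227, 325, 441, 575
Δ²: 98, 116, 134
Δ³: 18, 18

18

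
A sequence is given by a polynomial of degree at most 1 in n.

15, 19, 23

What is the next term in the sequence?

27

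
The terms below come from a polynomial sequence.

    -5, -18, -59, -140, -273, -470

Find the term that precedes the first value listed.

-8

D1: -13  -41  -81  -133  -197
D2: -28  -40  -52  -64
D3: -12  -12  -12
The third differences are constant at -12.
Work back: -28 + 12 = -16;  -13 + 16 = 3;  -5 − 3 = -8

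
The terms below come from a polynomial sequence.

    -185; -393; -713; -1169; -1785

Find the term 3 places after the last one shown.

-4833

Δ: -208, -320, -456, -616
Δ²: -112, -136, -160
Δ³: -24, -24
The third differences are constant (-24).
-160 − 24 = -184;  -616 − 184 = -800;  -1785 − 800 = -2585
-184 − 24 = -208;  -800 − 208 = -1008;  -2585 − 1008 = -3593
-208 − 24 = -232;  -1008 − 232 = -1240;  -3593 − 1240 = -4833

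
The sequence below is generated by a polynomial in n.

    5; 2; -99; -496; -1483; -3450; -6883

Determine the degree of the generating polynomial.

Δ: -3, -101, -397, -987, -1967, -3433
Δ²: -98, -296, -590, -980, -1466
Δ³: -198, -294, -390, -486
Δ⁴: -96, -96, -96
The fourth differences are constant, so the polynomial has degree 4.

4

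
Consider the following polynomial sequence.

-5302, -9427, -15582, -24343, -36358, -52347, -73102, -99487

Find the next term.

-4125  -6155  -8761  -12015  -15989  -20755  -26385
-2030  -2606  -3254  -3974  -4766  -5630
-576  -648  -720  -792  -864
-72  -72  -72  -72
Constant fourth difference = -72, so extend:
-864 − 72 = -936;  -5630 − 936 = -6566;  -26385 − 6566 = -32951;  -99487 − 32951 = -132438

-132438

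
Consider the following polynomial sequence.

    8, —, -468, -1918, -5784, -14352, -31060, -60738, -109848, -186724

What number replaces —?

-60

Using the last 8 terms:
Δ: -1450  -3866  -8568  -16708  -29678  -49110  -76876
Δ²: -2416  -4702  -8140  -12970  -19432  -27766
Δ³: -2286  -3438  -4830  -6462  -8334
Δ⁴: -1152  -1392  -1632  -1872
Δ⁵: -240  -240  -240
Constant fifth difference = -240.
Extend backward: -1152 + 240 = -912;  -2286 + 912 = -1374;  -2416 + 1374 = -1042;  -1450 + 1042 = -408;  -468 + 408 = -60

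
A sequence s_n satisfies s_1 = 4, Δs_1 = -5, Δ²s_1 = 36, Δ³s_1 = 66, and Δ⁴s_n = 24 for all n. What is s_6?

Build the table forward from the leading diagonal:
D4: 24, 24, 24, 24, 24, 24
D3: 66, 90, 114, 138, 162, 186
D2: 36, 102, 192, 306, 444, 606
D1: -5, 31, 133, 325, 631, 1075
s: 4, -1, 30, 163, 488, 1119

1119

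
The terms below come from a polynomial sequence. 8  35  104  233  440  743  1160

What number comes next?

1709

27, 69, 129, 207, 303, 417
42, 60, 78, 96, 114
18, 18, 18, 18
Third differences constant at 18.
114 + 18 = 132;  417 + 132 = 549;  1160 + 549 = 1709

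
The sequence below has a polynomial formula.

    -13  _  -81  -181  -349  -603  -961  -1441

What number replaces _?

-31

Using the last 6 terms:
D1: -100  -168  -254  -358  -480
D2: -68  -86  -104  -122
D3: -18  -18  -18
Constant third difference = -18.
Extend backward: -68 + 18 = -50;  -100 + 50 = -50;  -81 + 50 = -31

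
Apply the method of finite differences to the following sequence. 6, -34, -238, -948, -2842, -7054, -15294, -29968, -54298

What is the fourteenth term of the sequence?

-505798

D1: -40  -204  -710  -1894  -4212  -8240  -14674  -24330
D2: -164  -506  -1184  -2318  -4028  -6434  -9656
D3: -342  -678  -1134  -1710  -2406  -3222
D4: -336  -456  -576  -696  -816
D5: -120  -120  -120  -120
Fifth differences constant at -120.
-816 − 120 = -936;  -3222 − 936 = -4158;  -9656 − 4158 = -13814;  -24330 − 13814 = -38144;  -54298 − 38144 = -92442
-936 − 120 = -1056;  -4158 − 1056 = -5214;  -13814 − 5214 = -19028;  -38144 − 19028 = -57172;  -92442 − 57172 = -149614
-1056 − 120 = -1176;  -5214 − 1176 = -6390;  -19028 − 6390 = -25418;  -57172 − 25418 = -82590;  -149614 − 82590 = -232204
-1176 − 120 = -1296;  -6390 − 1296 = -7686;  -25418 − 7686 = -33104;  -82590 − 33104 = -115694;  -232204 − 115694 = -347898
-1296 − 120 = -1416;  -7686 − 1416 = -9102;  -33104 − 9102 = -42206;  -115694 − 42206 = -157900;  -347898 − 157900 = -505798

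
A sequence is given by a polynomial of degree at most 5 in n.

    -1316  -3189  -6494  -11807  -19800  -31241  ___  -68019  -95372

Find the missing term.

Using the first 6 terms:
D1: -1873, -3305, -5313, -7993, -11441
D2: -1432, -2008, -2680, -3448
D3: -576, -672, -768
D4: -96, -96
Constant fourth difference = -96.
Extend forward: -768 − 96 = -864;  -3448 − 864 = -4312;  -11441 − 4312 = -15753;  -31241 − 15753 = -46994

-46994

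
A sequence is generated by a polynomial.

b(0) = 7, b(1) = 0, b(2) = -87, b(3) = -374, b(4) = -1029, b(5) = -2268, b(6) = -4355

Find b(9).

-19064

-7, -87, -287, -655, -1239, -2087
-80, -200, -368, -584, -848
-120, -168, -216, -264
-48, -48, -48
The fourth differences are constant (-48).
-264 − 48 = -312;  -848 − 312 = -1160;  -2087 − 1160 = -3247;  -4355 − 3247 = -7602
-312 − 48 = -360;  -1160 − 360 = -1520;  -3247 − 1520 = -4767;  -7602 − 4767 = -12369
-360 − 48 = -408;  -1520 − 408 = -1928;  -4767 − 1928 = -6695;  -12369 − 6695 = -19064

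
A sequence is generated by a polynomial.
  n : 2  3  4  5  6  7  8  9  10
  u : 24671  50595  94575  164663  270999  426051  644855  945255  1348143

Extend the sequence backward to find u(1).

10599

D1: 25924, 43980, 70088, 106336, 155052, 218804, 300400, 402888
D2: 18056, 26108, 36248, 48716, 63752, 81596, 102488
D3: 8052, 10140, 12468, 15036, 17844, 20892
D4: 2088, 2328, 2568, 2808, 3048
D5: 240, 240, 240, 240
The fifth differences are constant at 240.
Work back: 2088 − 240 = 1848;  8052 − 1848 = 6204;  18056 − 6204 = 11852;  25924 − 11852 = 14072;  24671 − 14072 = 10599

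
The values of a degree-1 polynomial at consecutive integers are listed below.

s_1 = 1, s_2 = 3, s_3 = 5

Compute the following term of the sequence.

7

2  2
The first differences are constant (2).
5 + 2 = 7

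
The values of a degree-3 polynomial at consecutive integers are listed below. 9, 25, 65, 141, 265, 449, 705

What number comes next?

1045

Δ: 16, 40, 76, 124, 184, 256
Δ²: 24, 36, 48, 60, 72
Δ³: 12, 12, 12, 12
Constant third difference = 12, so extend:
72 + 12 = 84;  256 + 84 = 340;  705 + 340 = 1045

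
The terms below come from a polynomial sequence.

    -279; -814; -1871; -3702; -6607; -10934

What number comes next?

D1: -535 , -1057 , -1831 , -2905 , -4327
D2: -522 , -774 , -1074 , -1422
D3: -252 , -300 , -348
D4: -48 , -48
Constant fourth difference = -48, so extend:
-348 − 48 = -396;  -1422 − 396 = -1818;  -4327 − 1818 = -6145;  -10934 − 6145 = -17079

-17079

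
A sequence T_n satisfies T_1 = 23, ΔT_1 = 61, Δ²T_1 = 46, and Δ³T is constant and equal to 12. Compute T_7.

1319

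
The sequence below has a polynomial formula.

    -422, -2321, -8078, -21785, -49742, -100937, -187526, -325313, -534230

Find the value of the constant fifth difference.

First differences: -1899, -5757, -13707, -27957, -51195, -86589, -137787, -208917
Second differences: -3858, -7950, -14250, -23238, -35394, -51198, -71130
Third differences: -4092, -6300, -8988, -12156, -15804, -19932
Fourth differences: -2208, -2688, -3168, -3648, -4128
Fifth differences: -480, -480, -480, -480

-480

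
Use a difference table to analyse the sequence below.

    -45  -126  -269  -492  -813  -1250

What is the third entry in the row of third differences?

-18

Δ: -81, -143, -223, -321, -437
Δ²: -62, -80, -98, -116
Δ³: -18, -18, -18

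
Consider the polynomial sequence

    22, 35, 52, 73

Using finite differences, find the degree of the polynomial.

2

Δ: 13, 17, 21
Δ²: 4, 4
The second differences are constant, so the polynomial has degree 2.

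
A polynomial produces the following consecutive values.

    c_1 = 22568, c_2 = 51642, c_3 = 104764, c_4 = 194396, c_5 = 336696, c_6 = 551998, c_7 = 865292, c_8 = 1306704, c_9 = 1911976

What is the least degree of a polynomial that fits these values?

5

Δ: 29074, 53122, 89632, 142300, 215302, 313294, 441412, 605272
Δ²: 24048, 36510, 52668, 73002, 97992, 128118, 163860
Δ³: 12462, 16158, 20334, 24990, 30126, 35742
Δ⁴: 3696, 4176, 4656, 5136, 5616
Δ⁵: 480, 480, 480, 480
The fifth differences are constant, so the polynomial has degree 5.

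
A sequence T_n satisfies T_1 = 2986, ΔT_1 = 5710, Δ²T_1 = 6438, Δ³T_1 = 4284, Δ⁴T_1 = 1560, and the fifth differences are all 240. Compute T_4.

Build the table forward from the leading diagonal:
D5: 240, 240, 240, 240
D4: 1560, 1800, 2040, 2280
D3: 4284, 5844, 7644, 9684
D2: 6438, 10722, 16566, 24210
D1: 5710, 12148, 22870, 39436
T: 2986, 8696, 20844, 43714

43714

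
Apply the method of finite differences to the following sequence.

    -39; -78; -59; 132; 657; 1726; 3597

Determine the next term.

6576

First differences: -39, 19, 191, 525, 1069, 1871
Second differences: 58, 172, 334, 544, 802
Third differences: 114, 162, 210, 258
Fourth differences: 48, 48, 48
The fourth differences are constant (48).
258 + 48 = 306;  802 + 306 = 1108;  1871 + 1108 = 2979;  3597 + 2979 = 6576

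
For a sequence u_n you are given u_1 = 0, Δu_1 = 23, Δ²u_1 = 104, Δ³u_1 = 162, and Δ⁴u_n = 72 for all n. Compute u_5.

1436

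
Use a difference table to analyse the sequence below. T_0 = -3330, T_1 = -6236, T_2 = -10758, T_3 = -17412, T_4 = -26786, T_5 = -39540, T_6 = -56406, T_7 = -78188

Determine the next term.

-105762

Δ: -2906  -4522  -6654  -9374  -12754  -16866  -21782
Δ²: -1616  -2132  -2720  -3380  -4112  -4916
Δ³: -516  -588  -660  -732  -804
Δ⁴: -72  -72  -72  -72
Fourth differences constant at -72.
-804 − 72 = -876;  -4916 − 876 = -5792;  -21782 − 5792 = -27574;  -78188 − 27574 = -105762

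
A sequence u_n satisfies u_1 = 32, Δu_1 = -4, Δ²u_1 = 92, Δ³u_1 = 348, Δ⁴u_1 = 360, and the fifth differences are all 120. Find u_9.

53984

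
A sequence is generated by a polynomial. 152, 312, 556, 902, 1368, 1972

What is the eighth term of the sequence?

3666

160, 244, 346, 466, 604
84, 102, 120, 138
18, 18, 18
Third differences constant at 18.
138 + 18 = 156;  604 + 156 = 760;  1972 + 760 = 2732
156 + 18 = 174;  760 + 174 = 934;  2732 + 934 = 3666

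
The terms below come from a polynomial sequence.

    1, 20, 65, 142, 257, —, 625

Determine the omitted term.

416

Using the first 5 terms:
Δ: 19, 45, 77, 115
Δ²: 26, 32, 38
Δ³: 6, 6
Constant third difference = 6.
Extend forward: 38 + 6 = 44;  115 + 44 = 159;  257 + 159 = 416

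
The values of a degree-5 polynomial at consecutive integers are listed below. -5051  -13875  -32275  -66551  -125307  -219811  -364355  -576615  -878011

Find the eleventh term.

-1854771

-8824  -18400  -34276  -58756  -94504  -144544  -212260  -301396
-9576  -15876  -24480  -35748  -50040  -67716  -89136
-6300  -8604  -11268  -14292  -17676  -21420
-2304  -2664  -3024  -3384  -3744
-360  -360  -360  -360
Fifth differences constant at -360.
-3744 − 360 = -4104;  -21420 − 4104 = -25524;  -89136 − 25524 = -114660;  -301396 − 114660 = -416056;  -878011 − 416056 = -1294067
-4104 − 360 = -4464;  -25524 − 4464 = -29988;  -114660 − 29988 = -144648;  -416056 − 144648 = -560704;  -1294067 − 560704 = -1854771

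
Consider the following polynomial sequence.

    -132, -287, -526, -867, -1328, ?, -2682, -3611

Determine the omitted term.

-1927

Using the first 5 terms:
D1: -155, -239, -341, -461
D2: -84, -102, -120
D3: -18, -18
Constant third difference = -18.
Extend forward: -120 − 18 = -138;  -461 − 138 = -599;  -1328 − 599 = -1927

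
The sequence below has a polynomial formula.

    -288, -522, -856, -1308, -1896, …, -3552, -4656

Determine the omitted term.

-2638

Using the first 5 terms:
Δ: -234  -334  -452  -588
Δ²: -100  -118  -136
Δ³: -18  -18
Constant third difference = -18.
Extend forward: -136 − 18 = -154;  -588 − 154 = -742;  -1896 − 742 = -2638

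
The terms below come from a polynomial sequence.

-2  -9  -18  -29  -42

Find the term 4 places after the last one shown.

-7 , -9 , -11 , -13
-2 , -2 , -2
Constant second difference = -2, so extend:
-13 − 2 = -15;  -42 − 15 = -57
-15 − 2 = -17;  -57 − 17 = -74
-17 − 2 = -19;  -74 − 19 = -93
-19 − 2 = -21;  -93 − 21 = -114

-114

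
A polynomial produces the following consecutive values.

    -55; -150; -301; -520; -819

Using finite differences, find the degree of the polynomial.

3

Δ: -95, -151, -219, -299
Δ²: -56, -68, -80
Δ³: -12, -12
The third differences are constant, so the polynomial has degree 3.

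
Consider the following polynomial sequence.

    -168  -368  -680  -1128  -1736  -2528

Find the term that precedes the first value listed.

-56

-200, -312, -448, -608, -792
-112, -136, -160, -184
-24, -24, -24
The third differences are constant at -24.
Work back: -112 + 24 = -88;  -200 + 88 = -112;  -168 + 112 = -56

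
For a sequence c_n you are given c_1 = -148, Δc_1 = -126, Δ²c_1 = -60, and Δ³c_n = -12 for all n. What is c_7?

Build the table forward from the leading diagonal:
Third differences: -12, -12, -12, -12, -12, -12, -12
Second differences: -60, -72, -84, -96, -108, -120, -132
First differences: -126, -186, -258, -342, -438, -546, -666
c: -148, -274, -460, -718, -1060, -1498, -2044

-2044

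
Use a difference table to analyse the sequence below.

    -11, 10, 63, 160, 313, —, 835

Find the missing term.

Using the first 5 terms:
D1: 21  53  97  153
D2: 32  44  56
D3: 12  12
Constant third difference = 12.
Extend forward: 56 + 12 = 68;  153 + 68 = 221;  313 + 221 = 534

534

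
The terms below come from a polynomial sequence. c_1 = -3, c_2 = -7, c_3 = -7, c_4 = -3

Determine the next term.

5

-4, 0, 4
4, 4
Second differences constant at 4.
4 + 4 = 8;  -3 + 8 = 5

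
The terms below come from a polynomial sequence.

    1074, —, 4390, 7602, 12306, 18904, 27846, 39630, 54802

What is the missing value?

Using the last 7 terms:
D1: 3212  4704  6598  8942  11784  15172
D2: 1492  1894  2344  2842  3388
D3: 402  450  498  546
D4: 48  48  48
Constant fourth difference = 48.
Extend backward: 402 − 48 = 354;  1492 − 354 = 1138;  3212 − 1138 = 2074;  4390 − 2074 = 2316

2316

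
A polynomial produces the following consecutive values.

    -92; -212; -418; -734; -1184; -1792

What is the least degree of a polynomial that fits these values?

Δ: -120, -206, -316, -450, -608
Δ²: -86, -110, -134, -158
Δ³: -24, -24, -24
The third differences are constant, so the polynomial has degree 3.

3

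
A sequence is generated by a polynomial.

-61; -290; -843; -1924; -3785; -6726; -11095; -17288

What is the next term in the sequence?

-25749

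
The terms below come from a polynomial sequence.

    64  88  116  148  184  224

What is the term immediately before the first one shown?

44

First differences: 24, 28, 32, 36, 40
Second differences: 4, 4, 4, 4
The second differences are constant at 4.
Work back: 24 − 4 = 20;  64 − 20 = 44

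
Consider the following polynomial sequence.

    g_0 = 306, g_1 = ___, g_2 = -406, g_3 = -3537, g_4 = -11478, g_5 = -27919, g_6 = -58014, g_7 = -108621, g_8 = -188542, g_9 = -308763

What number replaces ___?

Using the last 8 terms:
Δ: -3131  -7941  -16441  -30095  -50607  -79921  -120221
Δ²: -4810  -8500  -13654  -20512  -29314  -40300
Δ³: -3690  -5154  -6858  -8802  -10986
Δ⁴: -1464  -1704  -1944  -2184
Δ⁵: -240  -240  -240
Constant fifth difference = -240.
Extend backward: -1464 + 240 = -1224;  -3690 + 1224 = -2466;  -4810 + 2466 = -2344;  -3131 + 2344 = -787;  -406 + 787 = 381

381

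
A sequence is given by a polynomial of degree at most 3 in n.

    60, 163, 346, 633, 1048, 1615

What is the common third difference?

D1: 103, 183, 287, 415, 567
D2: 80, 104, 128, 152
D3: 24, 24, 24

24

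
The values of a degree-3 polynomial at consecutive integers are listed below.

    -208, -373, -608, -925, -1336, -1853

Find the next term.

-2488

-165  -235  -317  -411  -517
-70  -82  -94  -106
-12  -12  -12
Constant third difference = -12, so extend:
-106 − 12 = -118;  -517 − 118 = -635;  -1853 − 635 = -2488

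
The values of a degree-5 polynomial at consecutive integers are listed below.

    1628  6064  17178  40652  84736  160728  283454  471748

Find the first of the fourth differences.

Δ: 4436, 11114, 23474, 44084, 75992, 122726, 188294
Δ²: 6678, 12360, 20610, 31908, 46734, 65568
Δ³: 5682, 8250, 11298, 14826, 18834
Δ⁴: 2568, 3048, 3528, 4008
Δ⁵: 480, 480, 480

2568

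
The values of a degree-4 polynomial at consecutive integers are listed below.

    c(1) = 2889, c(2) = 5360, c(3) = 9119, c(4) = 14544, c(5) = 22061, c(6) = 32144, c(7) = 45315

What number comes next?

62144

2471, 3759, 5425, 7517, 10083, 13171
1288, 1666, 2092, 2566, 3088
378, 426, 474, 522
48, 48, 48
Fourth differences constant at 48.
522 + 48 = 570;  3088 + 570 = 3658;  13171 + 3658 = 16829;  45315 + 16829 = 62144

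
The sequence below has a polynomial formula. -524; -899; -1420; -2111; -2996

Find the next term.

-4099

Δ: -375  -521  -691  -885
Δ²: -146  -170  -194
Δ³: -24  -24
The third differences are constant (-24).
-194 − 24 = -218;  -885 − 218 = -1103;  -2996 − 1103 = -4099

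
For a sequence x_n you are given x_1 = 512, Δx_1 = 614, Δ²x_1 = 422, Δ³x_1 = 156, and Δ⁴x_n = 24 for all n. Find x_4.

3776

Build the table forward from the leading diagonal:
D4: 24, 24, 24, 24
D3: 156, 180, 204, 228
D2: 422, 578, 758, 962
D1: 614, 1036, 1614, 2372
x: 512, 1126, 2162, 3776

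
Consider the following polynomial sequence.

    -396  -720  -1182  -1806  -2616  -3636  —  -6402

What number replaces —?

-4890

Using the first 6 terms:
Δ: -324, -462, -624, -810, -1020
Δ²: -138, -162, -186, -210
Δ³: -24, -24, -24
Constant third difference = -24.
Extend forward: -210 − 24 = -234;  -1020 − 234 = -1254;  -3636 − 1254 = -4890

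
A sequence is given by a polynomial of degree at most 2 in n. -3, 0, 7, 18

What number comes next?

3  7  11
4  4
Constant second difference = 4, so extend:
11 + 4 = 15;  18 + 15 = 33

33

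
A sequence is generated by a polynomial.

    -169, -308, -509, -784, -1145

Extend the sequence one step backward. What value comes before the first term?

-80

D1: -139, -201, -275, -361
D2: -62, -74, -86
D3: -12, -12
The third differences are constant at -12.
Work back: -62 + 12 = -50;  -139 + 50 = -89;  -169 + 89 = -80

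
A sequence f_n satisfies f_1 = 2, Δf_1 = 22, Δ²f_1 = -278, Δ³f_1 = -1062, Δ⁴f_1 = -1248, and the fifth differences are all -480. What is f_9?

Build the table forward from the leading diagonal:
Fifth differences: -480  -480  -480  -480  -480  -480  -480  -480  -480
Fourth differences: -1248  -1728  -2208  -2688  -3168  -3648  -4128  -4608  -5088
Third differences: -1062  -2310  -4038  -6246  -8934  -12102  -15750  -19878  -24486
Second differences: -278  -1340  -3650  -7688  -13934  -22868  -34970  -50720  -70598
First differences: 22  -256  -1596  -5246  -12934  -26868  -49736  -84706  -135426
f: 2  24  -232  -1828  -7074  -20008  -46876  -96612  -181318

-181318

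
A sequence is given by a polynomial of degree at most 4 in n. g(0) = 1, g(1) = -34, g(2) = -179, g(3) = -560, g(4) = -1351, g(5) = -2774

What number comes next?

-5099

Δ: -35 , -145 , -381 , -791 , -1423
Δ²: -110 , -236 , -410 , -632
Δ³: -126 , -174 , -222
Δ⁴: -48 , -48
The fourth differences are constant (-48).
-222 − 48 = -270;  -632 − 270 = -902;  -1423 − 902 = -2325;  -2774 − 2325 = -5099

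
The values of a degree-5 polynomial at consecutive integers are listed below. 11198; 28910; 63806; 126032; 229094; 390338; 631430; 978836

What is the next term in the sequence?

1464302

First differences: 17712  34896  62226  103062  161244  241092  347406
Second differences: 17184  27330  40836  58182  79848  106314
Third differences: 10146  13506  17346  21666  26466
Fourth differences: 3360  3840  4320  4800
Fifth differences: 480  480  480
The fifth differences are constant (480).
4800 + 480 = 5280;  26466 + 5280 = 31746;  106314 + 31746 = 138060;  347406 + 138060 = 485466;  978836 + 485466 = 1464302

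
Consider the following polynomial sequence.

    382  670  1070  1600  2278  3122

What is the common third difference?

18

D1: 288, 400, 530, 678, 844
D2: 112, 130, 148, 166
D3: 18, 18, 18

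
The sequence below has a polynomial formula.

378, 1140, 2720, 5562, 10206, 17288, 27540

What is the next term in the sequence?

41790

First differences: 762, 1580, 2842, 4644, 7082, 10252
Second differences: 818, 1262, 1802, 2438, 3170
Third differences: 444, 540, 636, 732
Fourth differences: 96, 96, 96
Fourth differences constant at 96.
732 + 96 = 828;  3170 + 828 = 3998;  10252 + 3998 = 14250;  27540 + 14250 = 41790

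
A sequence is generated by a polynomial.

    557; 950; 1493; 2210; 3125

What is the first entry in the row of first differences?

393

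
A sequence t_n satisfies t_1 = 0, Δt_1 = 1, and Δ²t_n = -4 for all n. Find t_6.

-35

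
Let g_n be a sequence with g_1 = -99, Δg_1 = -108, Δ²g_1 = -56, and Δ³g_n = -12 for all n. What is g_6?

Build the table forward from the leading diagonal:
D3: -12  -12  -12  -12  -12  -12
D2: -56  -68  -80  -92  -104  -116
D1: -108  -164  -232  -312  -404  -508
g: -99  -207  -371  -603  -915  -1319

-1319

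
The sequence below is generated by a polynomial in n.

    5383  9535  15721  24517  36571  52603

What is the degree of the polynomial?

4

First differences: 4152, 6186, 8796, 12054, 16032
Second differences: 2034, 2610, 3258, 3978
Third differences: 576, 648, 720
Fourth differences: 72, 72
The fourth differences are constant, so the polynomial has degree 4.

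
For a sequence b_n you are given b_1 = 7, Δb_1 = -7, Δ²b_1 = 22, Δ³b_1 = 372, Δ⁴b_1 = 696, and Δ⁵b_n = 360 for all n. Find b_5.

2295

Build the table forward from the leading diagonal:
Fifth differences: 360  360  360  360  360
Fourth differences: 696  1056  1416  1776  2136
Third differences: 372  1068  2124  3540  5316
Second differences: 22  394  1462  3586  7126
First differences: -7  15  409  1871  5457
b: 7  0  15  424  2295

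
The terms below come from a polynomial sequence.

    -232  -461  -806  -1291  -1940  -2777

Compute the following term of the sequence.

D1: -229, -345, -485, -649, -837
D2: -116, -140, -164, -188
D3: -24, -24, -24
The third differences are constant (-24).
-188 − 24 = -212;  -837 − 212 = -1049;  -2777 − 1049 = -3826

-3826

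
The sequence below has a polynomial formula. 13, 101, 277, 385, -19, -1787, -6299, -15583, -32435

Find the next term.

88 , 176 , 108 , -404 , -1768 , -4512 , -9284 , -16852
88 , -68 , -512 , -1364 , -2744 , -4772 , -7568
-156 , -444 , -852 , -1380 , -2028 , -2796
-288 , -408 , -528 , -648 , -768
-120 , -120 , -120 , -120
The fifth differences are constant (-120).
-768 − 120 = -888;  -2796 − 888 = -3684;  -7568 − 3684 = -11252;  -16852 − 11252 = -28104;  -32435 − 28104 = -60539

-60539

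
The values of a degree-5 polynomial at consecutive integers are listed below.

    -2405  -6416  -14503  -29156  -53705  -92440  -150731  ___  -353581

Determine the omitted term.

Using the first 7 terms:
First differences: -4011  -8087  -14653  -24549  -38735  -58291
Second differences: -4076  -6566  -9896  -14186  -19556
Third differences: -2490  -3330  -4290  -5370
Fourth differences: -840  -960  -1080
Fifth differences: -120  -120
Constant fifth difference = -120.
Extend forward: -1080 − 120 = -1200;  -5370 − 1200 = -6570;  -19556 − 6570 = -26126;  -58291 − 26126 = -84417;  -150731 − 84417 = -235148

-235148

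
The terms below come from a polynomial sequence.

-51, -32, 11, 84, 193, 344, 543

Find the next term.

796

D1: 19 , 43 , 73 , 109 , 151 , 199
D2: 24 , 30 , 36 , 42 , 48
D3: 6 , 6 , 6 , 6
Third differences constant at 6.
48 + 6 = 54;  199 + 54 = 253;  543 + 253 = 796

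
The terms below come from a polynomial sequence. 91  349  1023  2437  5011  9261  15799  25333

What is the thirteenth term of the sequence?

149443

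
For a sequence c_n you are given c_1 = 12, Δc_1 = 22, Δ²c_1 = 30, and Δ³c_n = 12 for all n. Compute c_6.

542

Build the table forward from the leading diagonal:
Third differences: 12, 12, 12, 12, 12, 12
Second differences: 30, 42, 54, 66, 78, 90
First differences: 22, 52, 94, 148, 214, 292
c: 12, 34, 86, 180, 328, 542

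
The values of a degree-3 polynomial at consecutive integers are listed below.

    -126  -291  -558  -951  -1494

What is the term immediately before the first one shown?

-165, -267, -393, -543
-102, -126, -150
-24, -24
The third differences are constant at -24.
Work back: -102 + 24 = -78;  -165 + 78 = -87;  -126 + 87 = -39

-39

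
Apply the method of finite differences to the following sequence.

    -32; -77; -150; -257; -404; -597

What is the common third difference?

D1: -45, -73, -107, -147, -193
D2: -28, -34, -40, -46
D3: -6, -6, -6

-6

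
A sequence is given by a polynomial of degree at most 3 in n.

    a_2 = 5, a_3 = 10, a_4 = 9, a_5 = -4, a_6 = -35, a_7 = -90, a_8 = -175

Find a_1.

5  -1  -13  -31  -55  -85
-6  -12  -18  -24  -30
-6  -6  -6  -6
The third differences are constant at -6.
Work back: -6 + 6 = 0;  5 + 0 = 5;  5 − 5 = 0

0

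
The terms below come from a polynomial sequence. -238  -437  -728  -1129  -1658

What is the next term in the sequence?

-2333

D1: -199  -291  -401  -529
D2: -92  -110  -128
D3: -18  -18
Constant third difference = -18, so extend:
-128 − 18 = -146;  -529 − 146 = -675;  -1658 − 675 = -2333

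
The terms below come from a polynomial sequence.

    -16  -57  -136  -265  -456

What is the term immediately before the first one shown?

-1

-41, -79, -129, -191
-38, -50, -62
-12, -12
The third differences are constant at -12.
Work back: -38 + 12 = -26;  -41 + 26 = -15;  -16 + 15 = -1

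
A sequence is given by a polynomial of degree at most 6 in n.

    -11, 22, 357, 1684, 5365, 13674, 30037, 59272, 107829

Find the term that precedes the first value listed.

D1: 33  335  1327  3681  8309  16363  29235  48557
D2: 302  992  2354  4628  8054  12872  19322
D3: 690  1362  2274  3426  4818  6450
D4: 672  912  1152  1392  1632
D5: 240  240  240  240
The fifth differences are constant at 240.
Work back: 672 − 240 = 432;  690 − 432 = 258;  302 − 258 = 44;  33 − 44 = -11;  -11 + 11 = 0

0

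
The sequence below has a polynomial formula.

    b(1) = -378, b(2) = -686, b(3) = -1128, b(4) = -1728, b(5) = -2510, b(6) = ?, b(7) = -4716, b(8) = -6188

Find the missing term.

-3498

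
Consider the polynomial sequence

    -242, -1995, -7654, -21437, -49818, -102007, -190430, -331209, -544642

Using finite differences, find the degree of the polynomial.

5

Δ: -1753, -5659, -13783, -28381, -52189, -88423, -140779, -213433
Δ²: -3906, -8124, -14598, -23808, -36234, -52356, -72654
Δ³: -4218, -6474, -9210, -12426, -16122, -20298
Δ⁴: -2256, -2736, -3216, -3696, -4176
Δ⁵: -480, -480, -480, -480
The fifth differences are constant, so the polynomial has degree 5.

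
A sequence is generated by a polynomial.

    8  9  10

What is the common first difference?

1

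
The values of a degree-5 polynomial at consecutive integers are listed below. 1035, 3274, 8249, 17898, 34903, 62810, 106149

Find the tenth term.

391338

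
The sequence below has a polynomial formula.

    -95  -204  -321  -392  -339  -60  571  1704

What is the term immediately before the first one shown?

-24

D1: -109  -117  -71  53  279  631  1133
D2: -8  46  124  226  352  502
D3: 54  78  102  126  150
D4: 24  24  24  24
The fourth differences are constant at 24.
Work back: 54 − 24 = 30;  -8 − 30 = -38;  -109 + 38 = -71;  -95 + 71 = -24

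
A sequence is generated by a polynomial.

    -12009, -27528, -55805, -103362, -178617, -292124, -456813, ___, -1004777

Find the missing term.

Using the first 7 terms:
-15519  -28277  -47557  -75255  -113507  -164689
-12758  -19280  -27698  -38252  -51182
-6522  -8418  -10554  -12930
-1896  -2136  -2376
-240  -240
Constant fifth difference = -240.
Extend forward: -2376 − 240 = -2616;  -12930 − 2616 = -15546;  -51182 − 15546 = -66728;  -164689 − 66728 = -231417;  -456813 − 231417 = -688230

-688230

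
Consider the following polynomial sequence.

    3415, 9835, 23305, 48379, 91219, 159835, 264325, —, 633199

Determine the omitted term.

Using the first 7 terms:
6420  13470  25074  42840  68616  104490
7050  11604  17766  25776  35874
4554  6162  8010  10098
1608  1848  2088
240  240
Constant fifth difference = 240.
Extend forward: 2088 + 240 = 2328;  10098 + 2328 = 12426;  35874 + 12426 = 48300;  104490 + 48300 = 152790;  264325 + 152790 = 417115

417115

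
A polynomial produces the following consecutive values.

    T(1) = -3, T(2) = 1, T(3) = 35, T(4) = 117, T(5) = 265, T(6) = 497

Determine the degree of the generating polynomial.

3

Δ: 4, 34, 82, 148, 232
Δ²: 30, 48, 66, 84
Δ³: 18, 18, 18
The third differences are constant, so the polynomial has degree 3.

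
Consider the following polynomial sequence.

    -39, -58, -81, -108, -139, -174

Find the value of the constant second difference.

-4

D1: -19, -23, -27, -31, -35
D2: -4, -4, -4, -4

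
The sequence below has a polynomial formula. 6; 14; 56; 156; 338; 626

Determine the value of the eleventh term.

4496

8, 42, 100, 182, 288
34, 58, 82, 106
24, 24, 24
Third differences constant at 24.
106 + 24 = 130;  288 + 130 = 418;  626 + 418 = 1044
130 + 24 = 154;  418 + 154 = 572;  1044 + 572 = 1616
154 + 24 = 178;  572 + 178 = 750;  1616 + 750 = 2366
178 + 24 = 202;  750 + 202 = 952;  2366 + 952 = 3318
202 + 24 = 226;  952 + 226 = 1178;  3318 + 1178 = 4496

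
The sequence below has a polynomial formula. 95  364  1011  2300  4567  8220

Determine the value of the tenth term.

47372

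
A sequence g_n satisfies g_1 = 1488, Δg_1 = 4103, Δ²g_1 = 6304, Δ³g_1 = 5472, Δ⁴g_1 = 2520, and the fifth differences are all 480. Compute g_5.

80132

Build the table forward from the leading diagonal:
D5: 480, 480, 480, 480, 480
D4: 2520, 3000, 3480, 3960, 4440
D3: 5472, 7992, 10992, 14472, 18432
D2: 6304, 11776, 19768, 30760, 45232
D1: 4103, 10407, 22183, 41951, 72711
g: 1488, 5591, 15998, 38181, 80132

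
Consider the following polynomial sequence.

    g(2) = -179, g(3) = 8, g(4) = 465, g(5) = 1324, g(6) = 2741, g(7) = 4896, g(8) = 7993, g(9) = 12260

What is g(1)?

-204

Δ: 187, 457, 859, 1417, 2155, 3097, 4267
Δ²: 270, 402, 558, 738, 942, 1170
Δ³: 132, 156, 180, 204, 228
Δ⁴: 24, 24, 24, 24
The fourth differences are constant at 24.
Work back: 132 − 24 = 108;  270 − 108 = 162;  187 − 162 = 25;  -179 − 25 = -204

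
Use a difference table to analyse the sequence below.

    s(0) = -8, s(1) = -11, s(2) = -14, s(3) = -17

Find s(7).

-29

First differences: -3, -3, -3
Constant first difference = -3, so extend:
-17 − 3 = -20
-20 − 3 = -23
-23 − 3 = -26
-26 − 3 = -29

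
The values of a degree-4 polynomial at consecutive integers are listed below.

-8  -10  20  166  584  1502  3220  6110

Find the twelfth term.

39350

First differences: -2, 30, 146, 418, 918, 1718, 2890
Second differences: 32, 116, 272, 500, 800, 1172
Third differences: 84, 156, 228, 300, 372
Fourth differences: 72, 72, 72, 72
Fourth differences constant at 72.
372 + 72 = 444;  1172 + 444 = 1616;  2890 + 1616 = 4506;  6110 + 4506 = 10616
444 + 72 = 516;  1616 + 516 = 2132;  4506 + 2132 = 6638;  10616 + 6638 = 17254
516 + 72 = 588;  2132 + 588 = 2720;  6638 + 2720 = 9358;  17254 + 9358 = 26612
588 + 72 = 660;  2720 + 660 = 3380;  9358 + 3380 = 12738;  26612 + 12738 = 39350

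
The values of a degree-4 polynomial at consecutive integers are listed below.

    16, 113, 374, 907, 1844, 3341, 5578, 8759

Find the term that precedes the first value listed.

Δ: 97, 261, 533, 937, 1497, 2237, 3181
Δ²: 164, 272, 404, 560, 740, 944
Δ³: 108, 132, 156, 180, 204
Δ⁴: 24, 24, 24, 24
The fourth differences are constant at 24.
Work back: 108 − 24 = 84;  164 − 84 = 80;  97 − 80 = 17;  16 − 17 = -1

-1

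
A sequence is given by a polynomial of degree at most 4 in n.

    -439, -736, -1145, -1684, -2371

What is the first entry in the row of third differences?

D1: -297, -409, -539, -687
D2: -112, -130, -148
D3: -18, -18

-18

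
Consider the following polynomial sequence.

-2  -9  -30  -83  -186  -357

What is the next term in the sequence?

-614

First differences: -7, -21, -53, -103, -171
Second differences: -14, -32, -50, -68
Third differences: -18, -18, -18
Third differences constant at -18.
-68 − 18 = -86;  -171 − 86 = -257;  -357 − 257 = -614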